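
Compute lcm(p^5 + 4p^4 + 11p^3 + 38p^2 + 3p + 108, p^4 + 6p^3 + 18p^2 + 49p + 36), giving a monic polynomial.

p^6 + 5p^5 + 15p^4 + 49p^3 + 41p^2 + 111p + 108

By polynomial division,
  p^5 + 4p^4 + 11p^3 + 38p^2 + 3p + 108 = (p - 2)(p^4 + 6p^3 + 18p^2 + 49p + 36) + (5p^3 + 25p^2 + 65p + 180)
  p^4 + 6p^3 + 18p^2 + 49p + 36 = ((1/5)p + 1/5)(5p^3 + 25p^2 + 65p + 180) + (0)
Last nonzero remainder: 5p^3 + 25p^2 + 65p + 180. Dividing through by 5 gives the monic gcd p^3 + 5p^2 + 13p + 36.
Then lcm(f, g) = f·g / gcd(f, g); expanding and making the result monic gives the answer.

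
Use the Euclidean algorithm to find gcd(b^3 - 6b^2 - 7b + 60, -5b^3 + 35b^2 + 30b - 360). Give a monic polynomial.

b^2 - b - 12

Repeated division with remainder:
  b^3 - 6b^2 - 7b + 60 = (-1/5)(-5b^3 + 35b^2 + 30b - 360) + (b^2 - b - 12)
  -5b^3 + 35b^2 + 30b - 360 = (-5b + 30)(b^2 - b - 12) + (0)
The last nonzero remainder b^2 - b - 12 is already monic.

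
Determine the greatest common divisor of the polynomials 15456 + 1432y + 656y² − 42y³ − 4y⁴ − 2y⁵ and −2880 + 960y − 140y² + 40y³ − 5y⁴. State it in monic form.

24 + 2y + y²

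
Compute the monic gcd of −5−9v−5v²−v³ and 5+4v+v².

5+4v+v²

Apply the Euclidean algorithm:
  −v³−5v²−9v−5 = (−v−1)(v²+4v+5) + (0)
The last nonzero remainder v²+4v+5 is already monic.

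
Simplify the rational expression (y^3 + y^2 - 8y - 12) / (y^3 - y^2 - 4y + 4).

(y^2 - y - 6)/(y^2 - 3y + 2)

Apply the Euclidean algorithm:
  y^3 + y^2 - 8y - 12 = (y^3 - y^2 - 4y + 4) + (2y^2 - 4y - 16)
  y^3 - y^2 - 4y + 4 = ((1/2)y + 1/2)(2y^2 - 4y - 16) + (6y + 12)
  2y^2 - 4y - 16 = ((1/3)y - 4/3)(6y + 12) + (0)
Last nonzero remainder: 6y + 12. Dividing through by 6 gives the monic gcd y + 2.
Cancel y + 2 from numerator and denominator to get the reduced form.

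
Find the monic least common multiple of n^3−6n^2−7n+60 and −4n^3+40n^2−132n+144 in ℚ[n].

Euclidean algorithm in ℚ[n]:
  n^3−6n^2−7n+60 = (−1/4)(−4n^3+40n^2−132n+144) + (4n^2−40n+96)
  −4n^3+40n^2−132n+144 = (−n)(4n^2−40n+96) + (−36n+144)
  4n^2−40n+96 = (−(1/9)n+2/3)(−36n+144) + (0)
Last nonzero remainder: −36n+144. Dividing through by −36 gives the monic gcd n−4.
Then lcm(f, g) = f·g / gcd(f, g); expanding and making the result monic gives the answer.

n^5−12n^4+38n^3+48n^2−423n+540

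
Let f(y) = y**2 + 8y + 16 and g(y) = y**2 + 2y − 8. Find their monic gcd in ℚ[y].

Apply the Euclidean algorithm:
  y**2 + 8y + 16 = (y**2 + 2y − 8) + (6y + 24)
  y**2 + 2y − 8 = ((1/6)y − 1/3)(6y + 24) + (0)
Last nonzero remainder: 6y + 24. Dividing through by 6 gives the monic gcd y + 4.

y + 4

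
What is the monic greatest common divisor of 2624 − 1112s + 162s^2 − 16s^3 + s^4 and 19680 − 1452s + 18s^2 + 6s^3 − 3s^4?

Repeated division with remainder:
  s^4 − 16s^3 + 162s^2 − 1112s + 2624 = (−1/3)(−3s^4 + 6s^3 + 18s^2 − 1452s + 19680) + (−14s^3 + 168s^2 − 1596s + 9184)
  −3s^4 + 6s^3 + 18s^2 − 1452s + 19680 = ((3/14)s + 15/7)(−14s^3 + 168s^2 − 1596s + 9184) + (0)
Last nonzero remainder: −14s^3 + 168s^2 − 1596s + 9184. Dividing through by −14 gives the monic gcd s^3 − 12s^2 + 114s − 656.

−656 + 114s − 12s^2 + s^3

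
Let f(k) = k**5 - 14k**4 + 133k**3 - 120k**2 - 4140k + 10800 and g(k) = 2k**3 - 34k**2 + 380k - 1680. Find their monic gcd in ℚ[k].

k**2 - 10k + 120

By polynomial division,
  k**5 - 14k**4 + 133k**3 - 120k**2 - 4140k + 10800 = ((1/2)k**2 + (3/2)k - 3)(2k**3 - 34k**2 + 380k - 1680) + (48k**2 - 480k + 5760)
  2k**3 - 34k**2 + 380k - 1680 = ((1/24)k - 7/24)(48k**2 - 480k + 5760) + (0)
Last nonzero remainder: 48k**2 - 480k + 5760. Dividing through by 48 gives the monic gcd k**2 - 10k + 120.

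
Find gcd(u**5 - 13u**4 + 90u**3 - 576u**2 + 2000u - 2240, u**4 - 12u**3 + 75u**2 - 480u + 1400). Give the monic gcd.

Apply the Euclidean algorithm:
  u**5 - 13u**4 + 90u**3 - 576u**2 + 2000u - 2240 = (u - 1)(u**4 - 12u**3 + 75u**2 - 480u + 1400) + (3u**3 - 21u**2 + 120u - 840)
  u**4 - 12u**3 + 75u**2 - 480u + 1400 = ((1/3)u - 5/3)(3u**3 - 21u**2 + 120u - 840) + (0)
Last nonzero remainder: 3u**3 - 21u**2 + 120u - 840. Dividing through by 3 gives the monic gcd u**3 - 7u**2 + 40u - 280.

u**3 - 7u**2 + 40u - 280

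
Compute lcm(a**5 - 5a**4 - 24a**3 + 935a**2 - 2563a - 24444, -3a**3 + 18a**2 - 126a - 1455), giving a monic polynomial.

a**6 - 49a**4 + 815a**3 + 2112a**2 - 37259a - 122220

Euclidean algorithm in ℚ[a]:
  a**5 - 5a**4 - 24a**3 + 935a**2 - 2563a - 24444 = (-(1/3)a**2 - (1/3)a + 20)(-3a**3 + 18a**2 - 126a - 1455) + (48a**2 - 528a + 4656)
  -3a**3 + 18a**2 - 126a - 1455 = (-(1/16)a - 5/16)(48a**2 - 528a + 4656) + (0)
Last nonzero remainder: 48a**2 - 528a + 4656. Dividing through by 48 gives the monic gcd a**2 - 11a + 97.
Then lcm(f, g) = f·g / gcd(f, g); expanding and making the result monic gives the answer.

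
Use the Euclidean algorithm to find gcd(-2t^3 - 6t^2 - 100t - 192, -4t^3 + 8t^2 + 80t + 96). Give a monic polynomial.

t + 2

Apply the Euclidean algorithm:
  -2t^3 - 6t^2 - 100t - 192 = (1/2)(-4t^3 + 8t^2 + 80t + 96) + (-10t^2 - 140t - 240)
  -4t^3 + 8t^2 + 80t + 96 = ((2/5)t - 32/5)(-10t^2 - 140t - 240) + (-720t - 1440)
  -10t^2 - 140t - 240 = ((1/72)t + 1/6)(-720t - 1440) + (0)
Last nonzero remainder: -720t - 1440. Dividing through by -720 gives the monic gcd t + 2.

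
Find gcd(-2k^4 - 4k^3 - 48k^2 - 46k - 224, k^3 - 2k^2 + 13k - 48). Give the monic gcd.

k^2 + k + 16

Repeated division with remainder:
  -2k^4 - 4k^3 - 48k^2 - 46k - 224 = (-2k - 8)(k^3 - 2k^2 + 13k - 48) + (-38k^2 - 38k - 608)
  k^3 - 2k^2 + 13k - 48 = (-(1/38)k + 3/38)(-38k^2 - 38k - 608) + (0)
Last nonzero remainder: -38k^2 - 38k - 608. Dividing through by -38 gives the monic gcd k^2 + k + 16.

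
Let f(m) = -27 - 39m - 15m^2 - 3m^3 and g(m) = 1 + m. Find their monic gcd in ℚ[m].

By polynomial division,
  -3m^3 - 15m^2 - 39m - 27 = (-3m^2 - 12m - 27)(m + 1) + (0)
The last nonzero remainder m + 1 is already monic.

1 + m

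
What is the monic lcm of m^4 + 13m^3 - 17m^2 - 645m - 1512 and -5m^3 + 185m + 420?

m^5 + 17m^4 + 35m^3 - 713m^2 - 4092m - 6048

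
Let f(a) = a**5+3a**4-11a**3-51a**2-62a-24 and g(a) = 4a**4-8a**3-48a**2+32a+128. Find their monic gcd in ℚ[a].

Repeated division with remainder:
  a**5+3a**4-11a**3-51a**2-62a-24 = ((1/4)a+5/4)(4a**4-8a**3-48a**2+32a+128) + (11a**3+a**2-134a-184)
  4a**4-8a**3-48a**2+32a+128 = ((4/11)a-92/121)(11a**3+a**2-134a-184) + ((180/121)a**2-(360/121)a-1440/121)
  11a**3+a**2-134a-184 = ((1331/180)a+2783/180)((180/121)a**2-(360/121)a-1440/121) + (0)
Last nonzero remainder: (180/121)a**2-(360/121)a-1440/121. Dividing through by 180/121 gives the monic gcd a**2-2a-8.

a**2-2a-8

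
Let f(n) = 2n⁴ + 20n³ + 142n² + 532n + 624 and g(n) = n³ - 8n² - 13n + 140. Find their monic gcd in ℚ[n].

n + 4

By polynomial division,
  2n⁴ + 20n³ + 142n² + 532n + 624 = (2n + 36)(n³ - 8n² - 13n + 140) + (456n² + 720n - 4416)
  n³ - 8n² - 13n + 140 = ((1/456)n - 91/4332)(456n² + 720n - 4416) + ((4263/361)n + 17052/361)
  456n² + 720n - 4416 = ((54872/1421)n - 132848/1421)((4263/361)n + 17052/361) + (0)
Last nonzero remainder: (4263/361)n + 17052/361. Dividing through by 4263/361 gives the monic gcd n + 4.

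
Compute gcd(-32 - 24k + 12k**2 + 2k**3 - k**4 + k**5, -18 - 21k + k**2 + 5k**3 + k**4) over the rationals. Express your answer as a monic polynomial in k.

By polynomial division,
  k**5 - k**4 + 2k**3 + 12k**2 - 24k - 32 = (k - 6)(k**4 + 5k**3 + k**2 - 21k - 18) + (31k**3 + 39k**2 - 132k - 140)
  k**4 + 5k**3 + k**2 - 21k - 18 = ((1/31)k + 116/961)(31k**3 + 39k**2 - 132k - 140) + ((529/961)k**2 - (529/961)k - 1058/961)
  31k**3 + 39k**2 - 132k - 140 = ((29791/529)k + 67270/529)((529/961)k**2 - (529/961)k - 1058/961) + (0)
Last nonzero remainder: (529/961)k**2 - (529/961)k - 1058/961. Dividing through by 529/961 gives the monic gcd k**2 - k - 2.

-2 - k + k**2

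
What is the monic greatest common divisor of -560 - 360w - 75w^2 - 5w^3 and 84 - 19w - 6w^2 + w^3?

4 + w

Apply the Euclidean algorithm:
  -5w^3 - 75w^2 - 360w - 560 = (-5)(w^3 - 6w^2 - 19w + 84) + (-105w^2 - 455w - 140)
  w^3 - 6w^2 - 19w + 84 = (-(1/105)w + 31/315)(-105w^2 - 455w - 140) + ((220/9)w + 880/9)
  -105w^2 - 455w - 140 = (-(189/44)w - 63/44)((220/9)w + 880/9) + (0)
Last nonzero remainder: (220/9)w + 880/9. Dividing through by 220/9 gives the monic gcd w + 4.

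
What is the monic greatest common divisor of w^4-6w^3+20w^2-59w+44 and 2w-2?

Repeated division with remainder:
  w^4-6w^3+20w^2-59w+44 = ((1/2)w^3-(5/2)w^2+(15/2)w-22)(2w-2) + (0)
Last nonzero remainder: 2w-2. Dividing through by 2 gives the monic gcd w-1.

w-1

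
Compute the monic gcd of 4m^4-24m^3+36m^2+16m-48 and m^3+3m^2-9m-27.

Repeated division with remainder:
  4m^4-24m^3+36m^2+16m-48 = (4m-36)(m^3+3m^2-9m-27) + (180m^2-200m-1020)
  m^3+3m^2-9m-27 = ((1/180)m+37/1620)(180m^2-200m-1020) + ((100/81)m-100/27)
  180m^2-200m-1020 = ((729/5)m+1377/5)((100/81)m-100/27) + (0)
Last nonzero remainder: (100/81)m-100/27. Dividing through by 100/81 gives the monic gcd m-3.

m-3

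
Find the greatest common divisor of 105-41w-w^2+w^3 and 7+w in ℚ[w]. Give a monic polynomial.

7+w

By polynomial division,
  w^3-w^2-41w+105 = (w^2-8w+15)(w+7) + (0)
The last nonzero remainder w+7 is already monic.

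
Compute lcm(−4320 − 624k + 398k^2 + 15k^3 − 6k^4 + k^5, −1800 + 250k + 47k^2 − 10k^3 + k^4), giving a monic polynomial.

21600 − 1200k − 2614k^2 + 323k^3 + 45k^4 − 11k^5 + k^6

By polynomial division,
  k^5 − 6k^4 + 15k^3 + 398k^2 − 624k − 4320 = (k + 4)(k^4 − 10k^3 + 47k^2 + 250k − 1800) + (8k^3 − 40k^2 + 176k + 2880)
  k^4 − 10k^3 + 47k^2 + 250k − 1800 = ((1/8)k − 5/8)(8k^3 − 40k^2 + 176k + 2880) + (0)
Last nonzero remainder: 8k^3 − 40k^2 + 176k + 2880. Dividing through by 8 gives the monic gcd k^3 − 5k^2 + 22k + 360.
Then lcm(f, g) = f·g / gcd(f, g); expanding and making the result monic gives the answer.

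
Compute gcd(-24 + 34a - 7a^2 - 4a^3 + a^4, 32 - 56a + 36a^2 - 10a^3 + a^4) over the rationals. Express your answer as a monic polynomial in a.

Apply the Euclidean algorithm:
  a^4 - 4a^3 - 7a^2 + 34a - 24 = (a^4 - 10a^3 + 36a^2 - 56a + 32) + (6a^3 - 43a^2 + 90a - 56)
  a^4 - 10a^3 + 36a^2 - 56a + 32 = ((1/6)a - 17/36)(6a^3 - 43a^2 + 90a - 56) + ((25/36)a^2 - (25/6)a + 50/9)
  6a^3 - 43a^2 + 90a - 56 = ((216/25)a - 252/25)((25/36)a^2 - (25/6)a + 50/9) + (0)
Last nonzero remainder: (25/36)a^2 - (25/6)a + 50/9. Dividing through by 25/36 gives the monic gcd a^2 - 6a + 8.

8 - 6a + a^2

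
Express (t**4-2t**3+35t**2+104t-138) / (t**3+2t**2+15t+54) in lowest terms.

(t**3-5t**2+50t-46)/(t**2-t+18)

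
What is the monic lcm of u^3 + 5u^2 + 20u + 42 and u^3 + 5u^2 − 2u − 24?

u^5 + 7u^4 + 22u^3 + 42u^2 − 76u − 336

Apply the Euclidean algorithm:
  u^3 + 5u^2 + 20u + 42 = (u^3 + 5u^2 − 2u − 24) + (22u + 66)
  u^3 + 5u^2 − 2u − 24 = ((1/22)u^2 + (1/11)u − 4/11)(22u + 66) + (0)
Last nonzero remainder: 22u + 66. Dividing through by 22 gives the monic gcd u + 3.
Then lcm(f, g) = f·g / gcd(f, g); expanding and making the result monic gives the answer.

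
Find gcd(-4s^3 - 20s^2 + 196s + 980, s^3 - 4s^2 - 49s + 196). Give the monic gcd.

Repeated division with remainder:
  -4s^3 - 20s^2 + 196s + 980 = (-4)(s^3 - 4s^2 - 49s + 196) + (-36s^2 + 1764)
  s^3 - 4s^2 - 49s + 196 = (-(1/36)s + 1/9)(-36s^2 + 1764) + (0)
Last nonzero remainder: -36s^2 + 1764. Dividing through by -36 gives the monic gcd s^2 - 49.

s^2 - 49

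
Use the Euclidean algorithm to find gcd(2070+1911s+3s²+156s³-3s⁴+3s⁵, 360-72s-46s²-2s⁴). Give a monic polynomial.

Euclidean algorithm in ℚ[s]:
  3s⁵-3s⁴+156s³+3s²+1911s+2070 = (-(3/2)s+3/2)(-2s⁴-46s²-72s+360) + (87s³-36s²+2559s+1530)
  -2s⁴-46s²-72s+360 = (-(2/87)s-8/841)(87s³-36s²+2559s+1530) + ((10500/841)s²-(10500/841)s+315000/841)
  87s³-36s²+2559s+1530 = ((24389/3500)s+14297/3500)((10500/841)s²-(10500/841)s+315000/841) + (0)
Last nonzero remainder: (10500/841)s²-(10500/841)s+315000/841. Dividing through by 10500/841 gives the monic gcd s²-s+30.

30-s+s²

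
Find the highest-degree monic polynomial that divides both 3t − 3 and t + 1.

1

Repeated division with remainder:
  3t − 3 = (3)(t + 1) + (−6)
  t + 1 = (−(1/6)t − 1/6)(−6) + (0)
The last nonzero remainder is the constant −6, so the polynomials are coprime and gcd = 1.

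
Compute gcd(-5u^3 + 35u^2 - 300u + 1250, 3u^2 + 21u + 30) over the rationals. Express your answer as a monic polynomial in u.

Euclidean algorithm in ℚ[u]:
  -5u^3 + 35u^2 - 300u + 1250 = (-(5/3)u + 70/3)(3u^2 + 21u + 30) + (-740u + 550)
  3u^2 + 21u + 30 = (-(3/740)u - 1719/54760)(-740u + 550) + (258825/5476)
  -740u + 550 = (-(810448/51765)u + 120472/10353)(258825/5476) + (0)
The last nonzero remainder is the constant 258825/5476, so the polynomials are coprime and gcd = 1.

1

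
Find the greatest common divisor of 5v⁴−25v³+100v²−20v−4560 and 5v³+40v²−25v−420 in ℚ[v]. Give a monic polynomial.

v+4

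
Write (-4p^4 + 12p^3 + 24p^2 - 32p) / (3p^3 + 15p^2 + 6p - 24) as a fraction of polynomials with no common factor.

Apply the Euclidean algorithm:
  -4p^4 + 12p^3 + 24p^2 - 32p = (-(4/3)p + 32/3)(3p^3 + 15p^2 + 6p - 24) + (-128p^2 - 128p + 256)
  3p^3 + 15p^2 + 6p - 24 = (-(3/128)p - 3/32)(-128p^2 - 128p + 256) + (0)
Last nonzero remainder: -128p^2 - 128p + 256. Dividing through by -128 gives the monic gcd p^2 + p - 2.
Cancel p^2 + p - 2 from numerator and denominator to get the reduced form.

(-4p^2 + 16p)/(3p + 12)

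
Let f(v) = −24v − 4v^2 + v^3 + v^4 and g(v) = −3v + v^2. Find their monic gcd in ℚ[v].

Apply the Euclidean algorithm:
  v^4 + v^3 − 4v^2 − 24v = (v^2 + 4v + 8)(v^2 − 3v) + (0)
The last nonzero remainder v^2 − 3v is already monic.

−3v + v^2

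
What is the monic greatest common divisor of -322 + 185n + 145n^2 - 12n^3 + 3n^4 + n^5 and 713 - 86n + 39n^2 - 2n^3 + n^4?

By polynomial division,
  n^5 + 3n^4 - 12n^3 + 145n^2 + 185n - 322 = (n + 5)(n^4 - 2n^3 + 39n^2 - 86n + 713) + (-41n^3 + 36n^2 - 98n - 3887)
  n^4 - 2n^3 + 39n^2 - 86n + 713 = (-(1/41)n + 46/1681)(-41n^3 + 36n^2 - 98n - 3887) + ((59885/1681)n^2 - (299425/1681)n + 1377355/1681)
  -41n^3 + 36n^2 - 98n - 3887 = (-(68921/59885)n - 284089/59885)((59885/1681)n^2 - (299425/1681)n + 1377355/1681) + (0)
Last nonzero remainder: (59885/1681)n^2 - (299425/1681)n + 1377355/1681. Dividing through by 59885/1681 gives the monic gcd n^2 - 5n + 23.

23 - 5n + n^2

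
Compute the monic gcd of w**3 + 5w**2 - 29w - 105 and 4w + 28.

w + 7

Repeated division with remainder:
  w**3 + 5w**2 - 29w - 105 = ((1/4)w**2 - (1/2)w - 15/4)(4w + 28) + (0)
Last nonzero remainder: 4w + 28. Dividing through by 4 gives the monic gcd w + 7.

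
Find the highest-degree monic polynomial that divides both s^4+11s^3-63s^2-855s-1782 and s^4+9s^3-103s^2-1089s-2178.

s^3+20s^2+117s+198

Repeated division with remainder:
  s^4+11s^3-63s^2-855s-1782 = (s^4+9s^3-103s^2-1089s-2178) + (2s^3+40s^2+234s+396)
  s^4+9s^3-103s^2-1089s-2178 = ((1/2)s-11/2)(2s^3+40s^2+234s+396) + (0)
Last nonzero remainder: 2s^3+40s^2+234s+396. Dividing through by 2 gives the monic gcd s^3+20s^2+117s+198.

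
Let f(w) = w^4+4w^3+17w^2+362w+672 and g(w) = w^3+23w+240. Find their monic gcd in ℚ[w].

w^2-5w+48

By polynomial division,
  w^4+4w^3+17w^2+362w+672 = (w+4)(w^3+23w+240) + (-6w^2+30w-288)
  w^3+23w+240 = (-(1/6)w-5/6)(-6w^2+30w-288) + (0)
Last nonzero remainder: -6w^2+30w-288. Dividing through by -6 gives the monic gcd w^2-5w+48.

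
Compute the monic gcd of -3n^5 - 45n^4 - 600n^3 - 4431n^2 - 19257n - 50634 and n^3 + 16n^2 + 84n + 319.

Euclidean algorithm in ℚ[n]:
  -3n^5 - 45n^4 - 600n^3 - 4431n^2 - 19257n - 50634 = (-3n^2 + 3n - 396)(n^3 + 16n^2 + 84n + 319) + (2610n^2 + 13050n + 75690)
  n^3 + 16n^2 + 84n + 319 = ((1/2610)n + 11/2610)(2610n^2 + 13050n + 75690) + (0)
Last nonzero remainder: 2610n^2 + 13050n + 75690. Dividing through by 2610 gives the monic gcd n^2 + 5n + 29.

n^2 + 5n + 29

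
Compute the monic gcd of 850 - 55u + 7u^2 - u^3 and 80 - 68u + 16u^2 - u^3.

-10 + u

By polynomial division,
  -u^3 + 7u^2 - 55u + 850 = (-u^3 + 16u^2 - 68u + 80) + (-9u^2 + 13u + 770)
  -u^3 + 16u^2 - 68u + 80 = ((1/9)u - 131/81)(-9u^2 + 13u + 770) + (-(10735/81)u + 107350/81)
  -9u^2 + 13u + 770 = ((729/10735)u + 6237/10735)(-(10735/81)u + 107350/81) + (0)
Last nonzero remainder: -(10735/81)u + 107350/81. Dividing through by -10735/81 gives the monic gcd u - 10.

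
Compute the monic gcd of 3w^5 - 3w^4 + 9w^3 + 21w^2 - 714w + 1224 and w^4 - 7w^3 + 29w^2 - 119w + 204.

Apply the Euclidean algorithm:
  3w^5 - 3w^4 + 9w^3 + 21w^2 - 714w + 1224 = (3w + 18)(w^4 - 7w^3 + 29w^2 - 119w + 204) + (48w^3 - 144w^2 + 816w - 2448)
  w^4 - 7w^3 + 29w^2 - 119w + 204 = ((1/48)w - 1/12)(48w^3 - 144w^2 + 816w - 2448) + (0)
Last nonzero remainder: 48w^3 - 144w^2 + 816w - 2448. Dividing through by 48 gives the monic gcd w^3 - 3w^2 + 17w - 51.

w^3 - 3w^2 + 17w - 51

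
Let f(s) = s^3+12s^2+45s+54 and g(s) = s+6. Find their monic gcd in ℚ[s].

Repeated division with remainder:
  s^3+12s^2+45s+54 = (s^2+6s+9)(s+6) + (0)
The last nonzero remainder s+6 is already monic.

s+6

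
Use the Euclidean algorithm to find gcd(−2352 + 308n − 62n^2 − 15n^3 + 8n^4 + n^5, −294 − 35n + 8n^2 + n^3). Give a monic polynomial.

49 + 14n + n^2

Repeated division with remainder:
  n^5 + 8n^4 − 15n^3 − 62n^2 + 308n − 2352 = (n^2 + 20)(n^3 + 8n^2 − 35n − 294) + (72n^2 + 1008n + 3528)
  n^3 + 8n^2 − 35n − 294 = ((1/72)n − 1/12)(72n^2 + 1008n + 3528) + (0)
Last nonzero remainder: 72n^2 + 1008n + 3528. Dividing through by 72 gives the monic gcd n^2 + 14n + 49.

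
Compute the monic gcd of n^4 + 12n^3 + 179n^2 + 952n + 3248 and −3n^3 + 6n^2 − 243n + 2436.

By polynomial division,
  n^4 + 12n^3 + 179n^2 + 952n + 3248 = (−(1/3)n − 14/3)(−3n^3 + 6n^2 − 243n + 2436) + (126n^2 + 630n + 14616)
  −3n^3 + 6n^2 − 243n + 2436 = (−(1/42)n + 1/6)(126n^2 + 630n + 14616) + (0)
Last nonzero remainder: 126n^2 + 630n + 14616. Dividing through by 126 gives the monic gcd n^2 + 5n + 116.

n^2 + 5n + 116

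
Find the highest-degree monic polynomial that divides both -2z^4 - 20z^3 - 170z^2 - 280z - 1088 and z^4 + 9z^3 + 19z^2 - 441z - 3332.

z^2 + 9z + 68

Euclidean algorithm in ℚ[z]:
  -2z^4 - 20z^3 - 170z^2 - 280z - 1088 = (-2)(z^4 + 9z^3 + 19z^2 - 441z - 3332) + (-2z^3 - 132z^2 - 1162z - 7752)
  z^4 + 9z^3 + 19z^2 - 441z - 3332 = (-(1/2)z + 57/2)(-2z^3 - 132z^2 - 1162z - 7752) + (3200z^2 + 28800z + 217600)
  -2z^3 - 132z^2 - 1162z - 7752 = (-(1/1600)z - 57/1600)(3200z^2 + 28800z + 217600) + (0)
Last nonzero remainder: 3200z^2 + 28800z + 217600. Dividing through by 3200 gives the monic gcd z^2 + 9z + 68.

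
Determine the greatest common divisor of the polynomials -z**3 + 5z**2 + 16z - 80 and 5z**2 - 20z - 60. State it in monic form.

1

Euclidean algorithm in ℚ[z]:
  -z**3 + 5z**2 + 16z - 80 = (-(1/5)z + 1/5)(5z**2 - 20z - 60) + (8z - 68)
  5z**2 - 20z - 60 = ((5/8)z + 45/16)(8z - 68) + (525/4)
  8z - 68 = ((32/525)z - 272/525)(525/4) + (0)
The last nonzero remainder is the constant 525/4, so the polynomials are coprime and gcd = 1.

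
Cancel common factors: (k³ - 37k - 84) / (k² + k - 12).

(k² - 4k - 21)/(k - 3)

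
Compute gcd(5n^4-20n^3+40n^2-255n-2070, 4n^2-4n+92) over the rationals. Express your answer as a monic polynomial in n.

n^2-n+23

By polynomial division,
  5n^4-20n^3+40n^2-255n-2070 = ((5/4)n^2-(15/4)n-45/2)(4n^2-4n+92) + (0)
Last nonzero remainder: 4n^2-4n+92. Dividing through by 4 gives the monic gcd n^2-n+23.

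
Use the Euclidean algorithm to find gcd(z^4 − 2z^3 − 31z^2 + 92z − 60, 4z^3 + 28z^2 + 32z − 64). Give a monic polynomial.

By polynomial division,
  z^4 − 2z^3 − 31z^2 + 92z − 60 = ((1/4)z − 9/4)(4z^3 + 28z^2 + 32z − 64) + (24z^2 + 180z − 204)
  4z^3 + 28z^2 + 32z − 64 = ((1/6)z − 1/12)(24z^2 + 180z − 204) + (81z − 81)
  24z^2 + 180z − 204 = ((8/27)z + 68/27)(81z − 81) + (0)
Last nonzero remainder: 81z − 81. Dividing through by 81 gives the monic gcd z − 1.

z − 1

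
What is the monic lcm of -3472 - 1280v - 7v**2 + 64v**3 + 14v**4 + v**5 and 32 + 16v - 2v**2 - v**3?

-6944 - 6032v - 1294v**2 + 121v**3 + 92v**4 + 16v**5 + v**6

Euclidean algorithm in ℚ[v]:
  v**5 + 14v**4 + 64v**3 - 7v**2 - 1280v - 3472 = (-v**2 - 12v - 56)(-v**3 - 2v**2 + 16v + 32) + (105v**2 - 1680)
  -v**3 - 2v**2 + 16v + 32 = (-(1/105)v - 2/105)(105v**2 - 1680) + (0)
Last nonzero remainder: 105v**2 - 1680. Dividing through by 105 gives the monic gcd v**2 - 16.
Then lcm(f, g) = f·g / gcd(f, g); expanding and making the result monic gives the answer.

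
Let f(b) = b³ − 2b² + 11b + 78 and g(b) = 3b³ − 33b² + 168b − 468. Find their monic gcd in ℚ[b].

b² − 5b + 26

Euclidean algorithm in ℚ[b]:
  b³ − 2b² + 11b + 78 = (1/3)(3b³ − 33b² + 168b − 468) + (9b² − 45b + 234)
  3b³ − 33b² + 168b − 468 = ((1/3)b − 2)(9b² − 45b + 234) + (0)
Last nonzero remainder: 9b² − 45b + 234. Dividing through by 9 gives the monic gcd b² − 5b + 26.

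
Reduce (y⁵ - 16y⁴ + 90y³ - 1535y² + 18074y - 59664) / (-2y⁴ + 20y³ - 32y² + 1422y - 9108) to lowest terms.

(-y³ - y² - 41y + 904)/(2y² + 14y + 138)

By polynomial division,
  y⁵ - 16y⁴ + 90y³ - 1535y² + 18074y - 59664 = (-(1/2)y + 3)(-2y⁴ + 20y³ - 32y² + 1422y - 9108) + (14y³ - 728y² + 9254y - 32340)
  -2y⁴ + 20y³ - 32y² + 1422y - 9108 = (-(1/7)y - 6)(14y³ - 728y² + 9254y - 32340) + (-3078y² + 52326y - 203148)
  14y³ - 728y² + 9254y - 32340 = (-(7/1539)y + 245/1539)(-3078y² + 52326y - 203148) + (0)
Last nonzero remainder: -3078y² + 52326y - 203148. Dividing through by -3078 gives the monic gcd y² - 17y + 66.
Cancel y² - 17y + 66 from numerator and denominator to get the reduced form.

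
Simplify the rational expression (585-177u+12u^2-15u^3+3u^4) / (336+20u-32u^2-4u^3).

(195+6u+6u^2-3u^3)/(112+44u+4u^2)

By polynomial division,
  3u^4-15u^3+12u^2-177u+585 = (-(3/4)u+39/4)(-4u^3-32u^2+20u+336) + (339u^2-120u-2691)
  -4u^3-32u^2+20u+336 = (-(4/339)u-3776/38307)(339u^2-120u-2691) + (-(301104/12769)u+903312/12769)
  339u^2-120u-2691 = (-(1442897/100368)u-3817931/100368)(-(301104/12769)u+903312/12769) + (0)
Last nonzero remainder: -(301104/12769)u+903312/12769. Dividing through by -301104/12769 gives the monic gcd u-3.
Cancel u-3 from numerator and denominator to get the reduced form.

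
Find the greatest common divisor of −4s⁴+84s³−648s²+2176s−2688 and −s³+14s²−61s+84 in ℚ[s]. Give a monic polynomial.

Repeated division with remainder:
  −4s⁴+84s³−648s²+2176s−2688 = (4s−28)(−s³+14s²−61s+84) + (−12s²+132s−336)
  −s³+14s²−61s+84 = ((1/12)s−1/4)(−12s²+132s−336) + (0)
Last nonzero remainder: −12s²+132s−336. Dividing through by −12 gives the monic gcd s²−11s+28.

s²−11s+28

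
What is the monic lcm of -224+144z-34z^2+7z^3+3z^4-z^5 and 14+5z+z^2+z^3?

448-64z-76z^2+20z^3-13z^4-z^5+z^6

Euclidean algorithm in ℚ[z]:
  -z^5+3z^4+7z^3-34z^2+144z-224 = (-z^2+4z+8)(z^3+z^2+5z+14) + (-48z^2+48z-336)
  z^3+z^2+5z+14 = (-(1/48)z-1/24)(-48z^2+48z-336) + (0)
Last nonzero remainder: -48z^2+48z-336. Dividing through by -48 gives the monic gcd z^2-z+7.
Then lcm(f, g) = f·g / gcd(f, g); expanding and making the result monic gives the answer.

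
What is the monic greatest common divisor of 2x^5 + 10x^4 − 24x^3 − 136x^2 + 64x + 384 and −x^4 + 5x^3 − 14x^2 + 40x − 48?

Apply the Euclidean algorithm:
  2x^5 + 10x^4 − 24x^3 − 136x^2 + 64x + 384 = (−2x − 20)(−x^4 + 5x^3 − 14x^2 + 40x − 48) + (48x^3 − 336x^2 + 768x − 576)
  −x^4 + 5x^3 − 14x^2 + 40x − 48 = (−(1/48)x − 1/24)(48x^3 − 336x^2 + 768x − 576) + (−12x^2 + 60x − 72)
  48x^3 − 336x^2 + 768x − 576 = (−4x + 8)(−12x^2 + 60x − 72) + (0)
Last nonzero remainder: −12x^2 + 60x − 72. Dividing through by −12 gives the monic gcd x^2 − 5x + 6.

x^2 − 5x + 6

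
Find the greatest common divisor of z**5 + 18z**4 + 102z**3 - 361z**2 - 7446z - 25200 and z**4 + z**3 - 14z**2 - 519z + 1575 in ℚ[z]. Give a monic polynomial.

z**3 + 4z**2 - 2z - 525

Euclidean algorithm in ℚ[z]:
  z**5 + 18z**4 + 102z**3 - 361z**2 - 7446z - 25200 = (z + 17)(z**4 + z**3 - 14z**2 - 519z + 1575) + (99z**3 + 396z**2 - 198z - 51975)
  z**4 + z**3 - 14z**2 - 519z + 1575 = ((1/99)z - 1/33)(99z**3 + 396z**2 - 198z - 51975) + (0)
Last nonzero remainder: 99z**3 + 396z**2 - 198z - 51975. Dividing through by 99 gives the monic gcd z**3 + 4z**2 - 2z - 525.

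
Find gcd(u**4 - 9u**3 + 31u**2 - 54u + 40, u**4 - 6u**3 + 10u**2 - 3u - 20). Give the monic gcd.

Apply the Euclidean algorithm:
  u**4 - 9u**3 + 31u**2 - 54u + 40 = (u**4 - 6u**3 + 10u**2 - 3u - 20) + (-3u**3 + 21u**2 - 51u + 60)
  u**4 - 6u**3 + 10u**2 - 3u - 20 = (-(1/3)u - 1/3)(-3u**3 + 21u**2 - 51u + 60) + (0)
Last nonzero remainder: -3u**3 + 21u**2 - 51u + 60. Dividing through by -3 gives the monic gcd u**3 - 7u**2 + 17u - 20.

u**3 - 7u**2 + 17u - 20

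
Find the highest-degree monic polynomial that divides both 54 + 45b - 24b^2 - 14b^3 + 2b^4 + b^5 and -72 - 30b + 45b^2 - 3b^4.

Repeated division with remainder:
  b^5 + 2b^4 - 14b^3 - 24b^2 + 45b + 54 = (-(1/3)b - 2/3)(-3b^4 + 45b^2 - 30b - 72) + (b^3 - 4b^2 + b + 6)
  -3b^4 + 45b^2 - 30b - 72 = (-3b - 12)(b^3 - 4b^2 + b + 6) + (0)
The last nonzero remainder b^3 - 4b^2 + b + 6 is already monic.

6 + b - 4b^2 + b^3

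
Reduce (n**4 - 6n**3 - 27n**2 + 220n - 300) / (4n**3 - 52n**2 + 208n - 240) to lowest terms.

By polynomial division,
  n**4 - 6n**3 - 27n**2 + 220n - 300 = ((1/4)n + 7/4)(4n**3 - 52n**2 + 208n - 240) + (12n**2 - 84n + 120)
  4n**3 - 52n**2 + 208n - 240 = ((1/3)n - 2)(12n**2 - 84n + 120) + (0)
Last nonzero remainder: 12n**2 - 84n + 120. Dividing through by 12 gives the monic gcd n**2 - 7n + 10.
Cancel n**2 - 7n + 10 from numerator and denominator to get the reduced form.

(n**2 + n - 30)/(4n - 24)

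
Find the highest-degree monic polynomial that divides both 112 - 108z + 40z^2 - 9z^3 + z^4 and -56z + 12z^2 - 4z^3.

14 - 3z + z^2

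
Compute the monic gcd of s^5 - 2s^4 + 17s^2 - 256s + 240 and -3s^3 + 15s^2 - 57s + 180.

By polynomial division,
  s^5 - 2s^4 + 17s^2 - 256s + 240 = (-(1/3)s^2 - s + 4/3)(-3s^3 + 15s^2 - 57s + 180) + (0)
Last nonzero remainder: -3s^3 + 15s^2 - 57s + 180. Dividing through by -3 gives the monic gcd s^3 - 5s^2 + 19s - 60.

s^3 - 5s^2 + 19s - 60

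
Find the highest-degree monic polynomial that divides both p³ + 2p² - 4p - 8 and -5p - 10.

p + 2

Repeated division with remainder:
  p³ + 2p² - 4p - 8 = (-(1/5)p² + 4/5)(-5p - 10) + (0)
Last nonzero remainder: -5p - 10. Dividing through by -5 gives the monic gcd p + 2.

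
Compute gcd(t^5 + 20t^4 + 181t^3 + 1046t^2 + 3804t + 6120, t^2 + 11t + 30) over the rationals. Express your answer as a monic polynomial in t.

t^2 + 11t + 30

Apply the Euclidean algorithm:
  t^5 + 20t^4 + 181t^3 + 1046t^2 + 3804t + 6120 = (t^3 + 9t^2 + 52t + 204)(t^2 + 11t + 30) + (0)
The last nonzero remainder t^2 + 11t + 30 is already monic.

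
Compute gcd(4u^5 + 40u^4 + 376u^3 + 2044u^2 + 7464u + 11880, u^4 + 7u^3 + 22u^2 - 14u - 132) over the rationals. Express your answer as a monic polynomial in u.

u^3 + 9u^2 + 40u + 66

Apply the Euclidean algorithm:
  4u^5 + 40u^4 + 376u^3 + 2044u^2 + 7464u + 11880 = (4u + 12)(u^4 + 7u^3 + 22u^2 - 14u - 132) + (204u^3 + 1836u^2 + 8160u + 13464)
  u^4 + 7u^3 + 22u^2 - 14u - 132 = ((1/204)u - 1/102)(204u^3 + 1836u^2 + 8160u + 13464) + (0)
Last nonzero remainder: 204u^3 + 1836u^2 + 8160u + 13464. Dividing through by 204 gives the monic gcd u^3 + 9u^2 + 40u + 66.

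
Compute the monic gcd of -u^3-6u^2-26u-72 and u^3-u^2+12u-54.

Apply the Euclidean algorithm:
  -u^3-6u^2-26u-72 = (-1)(u^3-u^2+12u-54) + (-7u^2-14u-126)
  u^3-u^2+12u-54 = (-(1/7)u+3/7)(-7u^2-14u-126) + (0)
Last nonzero remainder: -7u^2-14u-126. Dividing through by -7 gives the monic gcd u^2+2u+18.

u^2+2u+18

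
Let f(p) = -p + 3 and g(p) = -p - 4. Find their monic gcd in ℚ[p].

1

Euclidean algorithm in ℚ[p]:
  -p + 3 = (-p - 4) + (7)
  -p - 4 = (-(1/7)p - 4/7)(7) + (0)
The last nonzero remainder is the constant 7, so the polynomials are coprime and gcd = 1.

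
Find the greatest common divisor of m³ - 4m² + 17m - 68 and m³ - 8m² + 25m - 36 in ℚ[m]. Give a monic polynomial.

Apply the Euclidean algorithm:
  m³ - 4m² + 17m - 68 = (m³ - 8m² + 25m - 36) + (4m² - 8m - 32)
  m³ - 8m² + 25m - 36 = ((1/4)m - 3/2)(4m² - 8m - 32) + (21m - 84)
  4m² - 8m - 32 = ((4/21)m + 8/21)(21m - 84) + (0)
Last nonzero remainder: 21m - 84. Dividing through by 21 gives the monic gcd m - 4.

m - 4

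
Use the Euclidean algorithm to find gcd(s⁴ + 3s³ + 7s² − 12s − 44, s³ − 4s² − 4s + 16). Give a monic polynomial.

s² − 4

Repeated division with remainder:
  s⁴ + 3s³ + 7s² − 12s − 44 = (s + 7)(s³ − 4s² − 4s + 16) + (39s² − 156)
  s³ − 4s² − 4s + 16 = ((1/39)s − 4/39)(39s² − 156) + (0)
Last nonzero remainder: 39s² − 156. Dividing through by 39 gives the monic gcd s² − 4.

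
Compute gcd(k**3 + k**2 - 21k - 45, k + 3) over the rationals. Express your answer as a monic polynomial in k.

k + 3

By polynomial division,
  k**3 + k**2 - 21k - 45 = (k**2 - 2k - 15)(k + 3) + (0)
The last nonzero remainder k + 3 is already monic.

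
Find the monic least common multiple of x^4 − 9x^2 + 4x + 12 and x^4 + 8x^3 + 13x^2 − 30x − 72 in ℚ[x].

x^6 + 7x^5 + 3x^4 − 59x^3 − 68x^2 + 132x + 144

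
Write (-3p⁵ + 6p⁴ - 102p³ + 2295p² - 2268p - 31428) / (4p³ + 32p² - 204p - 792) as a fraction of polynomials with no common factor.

(-3p³ - 3p² - 165p + 1746)/(4p + 44)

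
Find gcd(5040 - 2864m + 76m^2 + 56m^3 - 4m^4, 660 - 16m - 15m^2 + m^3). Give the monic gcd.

-10 + m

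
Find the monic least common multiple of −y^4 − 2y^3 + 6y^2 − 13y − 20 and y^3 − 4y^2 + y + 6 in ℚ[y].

y^6 − 3y^5 − 10y^4 + 55y^3 − 81y^2 − 22y + 120

Repeated division with remainder:
  −y^4 − 2y^3 + 6y^2 − 13y − 20 = (−y − 6)(y^3 − 4y^2 + y + 6) + (−17y^2 − y + 16)
  y^3 − 4y^2 + y + 6 = (−(1/17)y + 69/289)(−17y^2 − y + 16) + ((630/289)y + 630/289)
  −17y^2 − y + 16 = (−(4913/630)y + 2312/315)((630/289)y + 630/289) + (0)
Last nonzero remainder: (630/289)y + 630/289. Dividing through by 630/289 gives the monic gcd y + 1.
Then lcm(f, g) = f·g / gcd(f, g); expanding and making the result monic gives the answer.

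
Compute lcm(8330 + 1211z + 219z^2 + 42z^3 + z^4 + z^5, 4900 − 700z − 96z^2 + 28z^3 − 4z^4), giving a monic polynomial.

−41650 + 2275z + 116z^2 + 9z^3 + 37z^4 − 4z^5 + z^6

By polynomial division,
  z^5 + z^4 + 42z^3 + 219z^2 + 1211z + 8330 = (−(1/4)z − 2)(−4z^4 + 28z^3 − 96z^2 − 700z + 4900) + (74z^3 − 148z^2 + 1036z + 18130)
  −4z^4 + 28z^3 − 96z^2 − 700z + 4900 = (−(2/37)z + 10/37)(74z^3 − 148z^2 + 1036z + 18130) + (0)
Last nonzero remainder: 74z^3 − 148z^2 + 1036z + 18130. Dividing through by 74 gives the monic gcd z^3 − 2z^2 + 14z + 245.
Then lcm(f, g) = f·g / gcd(f, g); expanding and making the result monic gives the answer.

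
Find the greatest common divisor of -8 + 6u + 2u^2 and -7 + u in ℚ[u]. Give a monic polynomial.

Repeated division with remainder:
  2u^2 + 6u - 8 = (2u + 20)(u - 7) + (132)
  u - 7 = ((1/132)u - 7/132)(132) + (0)
The last nonzero remainder is the constant 132, so the polynomials are coprime and gcd = 1.

1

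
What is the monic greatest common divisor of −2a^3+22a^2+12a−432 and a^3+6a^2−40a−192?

a^2−2a−24

Apply the Euclidean algorithm:
  −2a^3+22a^2+12a−432 = (−2)(a^3+6a^2−40a−192) + (34a^2−68a−816)
  a^3+6a^2−40a−192 = ((1/34)a+4/17)(34a^2−68a−816) + (0)
Last nonzero remainder: 34a^2−68a−816. Dividing through by 34 gives the monic gcd a^2−2a−24.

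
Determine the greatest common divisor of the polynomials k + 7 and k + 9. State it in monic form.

1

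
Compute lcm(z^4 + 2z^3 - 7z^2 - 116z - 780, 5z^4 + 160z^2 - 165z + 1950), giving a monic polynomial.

z^6 - z^5 + 2z^4 - 65z^3 - 537z^2 + 600z - 11700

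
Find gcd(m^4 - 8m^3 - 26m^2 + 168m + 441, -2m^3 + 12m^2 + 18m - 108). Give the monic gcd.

Apply the Euclidean algorithm:
  m^4 - 8m^3 - 26m^2 + 168m + 441 = (-(1/2)m + 1)(-2m^3 + 12m^2 + 18m - 108) + (-29m^2 + 96m + 549)
  -2m^3 + 12m^2 + 18m - 108 = ((2/29)m - 156/841)(-29m^2 + 96m + 549) + (-(1728/841)m - 5184/841)
  -29m^2 + 96m + 549 = ((24389/1728)m - 51301/576)(-(1728/841)m - 5184/841) + (0)
Last nonzero remainder: -(1728/841)m - 5184/841. Dividing through by -1728/841 gives the monic gcd m + 3.

m + 3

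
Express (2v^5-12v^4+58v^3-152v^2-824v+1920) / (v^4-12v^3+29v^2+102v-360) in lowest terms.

Euclidean algorithm in ℚ[v]:
  2v^5-12v^4+58v^3-152v^2-824v+1920 = (2v+12)(v^4-12v^3+29v^2+102v-360) + (144v^3-704v^2-1328v+6240)
  v^4-12v^3+29v^2+102v-360 = ((1/144)v-4/81)(144v^3-704v^2-1328v+6240) + ((280/81)v^2-(560/81)v-1400/27)
  144v^3-704v^2-1328v+6240 = ((1458/35)v-4212/35)((280/81)v^2-(560/81)v-1400/27) + (0)
Last nonzero remainder: (280/81)v^2-(560/81)v-1400/27. Dividing through by 280/81 gives the monic gcd v^2-2v-15.
Cancel v^2-2v-15 from numerator and denominator to get the reduced form.

(2v^3-8v^2+72v-128)/(v^2-10v+24)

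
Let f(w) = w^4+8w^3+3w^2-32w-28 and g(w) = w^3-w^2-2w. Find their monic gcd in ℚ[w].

w^2-w-2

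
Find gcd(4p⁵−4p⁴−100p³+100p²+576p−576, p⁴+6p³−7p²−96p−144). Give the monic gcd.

Apply the Euclidean algorithm:
  4p⁵−4p⁴−100p³+100p²+576p−576 = (4p−28)(p⁴+6p³−7p²−96p−144) + (96p³+288p²−1536p−4608)
  p⁴+6p³−7p²−96p−144 = ((1/96)p+1/32)(96p³+288p²−1536p−4608) + (0)
Last nonzero remainder: 96p³+288p²−1536p−4608. Dividing through by 96 gives the monic gcd p³+3p²−16p−48.

p³+3p²−16p−48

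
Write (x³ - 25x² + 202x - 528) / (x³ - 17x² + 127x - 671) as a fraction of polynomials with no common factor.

(x² - 14x + 48)/(x² - 6x + 61)

Apply the Euclidean algorithm:
  x³ - 25x² + 202x - 528 = (x³ - 17x² + 127x - 671) + (-8x² + 75x + 143)
  x³ - 17x² + 127x - 671 = (-(1/8)x + 61/64)(-8x² + 75x + 143) + ((4697/64)x - 51667/64)
  -8x² + 75x + 143 = (-(512/4697)x - 832/4697)((4697/64)x - 51667/64) + (0)
Last nonzero remainder: (4697/64)x - 51667/64. Dividing through by 4697/64 gives the monic gcd x - 11.
Cancel x - 11 from numerator and denominator to get the reduced form.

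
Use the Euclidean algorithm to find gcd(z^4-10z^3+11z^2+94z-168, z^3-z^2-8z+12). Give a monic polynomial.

Repeated division with remainder:
  z^4-10z^3+11z^2+94z-168 = (z-9)(z^3-z^2-8z+12) + (10z^2+10z-60)
  z^3-z^2-8z+12 = ((1/10)z-1/5)(10z^2+10z-60) + (0)
Last nonzero remainder: 10z^2+10z-60. Dividing through by 10 gives the monic gcd z^2+z-6.

z^2+z-6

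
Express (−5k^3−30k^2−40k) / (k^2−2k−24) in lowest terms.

Apply the Euclidean algorithm:
  −5k^3−30k^2−40k = (−5k−40)(k^2−2k−24) + (−240k−960)
  k^2−2k−24 = (−(1/240)k+1/40)(−240k−960) + (0)
Last nonzero remainder: −240k−960. Dividing through by −240 gives the monic gcd k+4.
Cancel k+4 from numerator and denominator to get the reduced form.

(−5k^2−10k)/(k−6)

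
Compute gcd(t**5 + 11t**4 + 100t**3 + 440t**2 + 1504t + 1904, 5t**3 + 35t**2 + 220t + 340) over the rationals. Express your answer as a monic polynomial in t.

By polynomial division,
  t**5 + 11t**4 + 100t**3 + 440t**2 + 1504t + 1904 = ((1/5)t**2 + (4/5)t + 28/5)(5t**3 + 35t**2 + 220t + 340) + (0)
Last nonzero remainder: 5t**3 + 35t**2 + 220t + 340. Dividing through by 5 gives the monic gcd t**3 + 7t**2 + 44t + 68.

t**3 + 7t**2 + 44t + 68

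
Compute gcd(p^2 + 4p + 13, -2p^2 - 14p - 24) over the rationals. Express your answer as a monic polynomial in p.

1

By polynomial division,
  p^2 + 4p + 13 = (-1/2)(-2p^2 - 14p - 24) + (-3p + 1)
  -2p^2 - 14p - 24 = ((2/3)p + 44/9)(-3p + 1) + (-260/9)
  -3p + 1 = ((27/260)p - 9/260)(-260/9) + (0)
The last nonzero remainder is the constant -260/9, so the polynomials are coprime and gcd = 1.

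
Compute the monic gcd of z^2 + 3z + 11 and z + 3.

1

By polynomial division,
  z^2 + 3z + 11 = (z)(z + 3) + (11)
  z + 3 = ((1/11)z + 3/11)(11) + (0)
The last nonzero remainder is the constant 11, so the polynomials are coprime and gcd = 1.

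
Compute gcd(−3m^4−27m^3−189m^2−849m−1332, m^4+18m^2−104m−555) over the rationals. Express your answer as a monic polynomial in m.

Repeated division with remainder:
  −3m^4−27m^3−189m^2−849m−1332 = (−3)(m^4+18m^2−104m−555) + (−27m^3−135m^2−1161m−2997)
  m^4+18m^2−104m−555 = (−(1/27)m+5/27)(−27m^3−135m^2−1161m−2997) + (0)
Last nonzero remainder: −27m^3−135m^2−1161m−2997. Dividing through by −27 gives the monic gcd m^3+5m^2+43m+111.

m^3+5m^2+43m+111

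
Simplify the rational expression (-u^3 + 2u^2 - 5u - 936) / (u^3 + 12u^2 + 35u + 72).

By polynomial division,
  -u^3 + 2u^2 - 5u - 936 = (-1)(u^3 + 12u^2 + 35u + 72) + (14u^2 + 30u - 864)
  u^3 + 12u^2 + 35u + 72 = ((1/14)u + 69/98)(14u^2 + 30u - 864) + ((3704/49)u + 33336/49)
  14u^2 + 30u - 864 = ((343/1852)u - 588/463)((3704/49)u + 33336/49) + (0)
Last nonzero remainder: (3704/49)u + 33336/49. Dividing through by 3704/49 gives the monic gcd u + 9.
Cancel u + 9 from numerator and denominator to get the reduced form.

(-u^2 + 11u - 104)/(u^2 + 3u + 8)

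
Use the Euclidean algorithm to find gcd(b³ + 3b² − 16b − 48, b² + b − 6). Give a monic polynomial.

By polynomial division,
  b³ + 3b² − 16b − 48 = (b + 2)(b² + b − 6) + (−12b − 36)
  b² + b − 6 = (−(1/12)b + 1/6)(−12b − 36) + (0)
Last nonzero remainder: −12b − 36. Dividing through by −12 gives the monic gcd b + 3.

b + 3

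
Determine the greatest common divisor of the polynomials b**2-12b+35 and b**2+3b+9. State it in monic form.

1

Repeated division with remainder:
  b**2-12b+35 = (b**2+3b+9) + (-15b+26)
  b**2+3b+9 = (-(1/15)b-71/225)(-15b+26) + (3871/225)
  -15b+26 = (-(3375/3871)b+5850/3871)(3871/225) + (0)
The last nonzero remainder is the constant 3871/225, so the polynomials are coprime and gcd = 1.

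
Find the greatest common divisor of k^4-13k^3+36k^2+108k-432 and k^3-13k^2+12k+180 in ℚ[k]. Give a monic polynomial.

k^2-3k-18

Euclidean algorithm in ℚ[k]:
  k^4-13k^3+36k^2+108k-432 = (k)(k^3-13k^2+12k+180) + (24k^2-72k-432)
  k^3-13k^2+12k+180 = ((1/24)k-5/12)(24k^2-72k-432) + (0)
Last nonzero remainder: 24k^2-72k-432. Dividing through by 24 gives the monic gcd k^2-3k-18.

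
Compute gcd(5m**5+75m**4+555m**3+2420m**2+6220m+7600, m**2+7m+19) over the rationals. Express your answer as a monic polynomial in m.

Euclidean algorithm in ℚ[m]:
  5m**5+75m**4+555m**3+2420m**2+6220m+7600 = (5m**3+40m**2+180m+400)(m**2+7m+19) + (0)
The last nonzero remainder m**2+7m+19 is already monic.

m**2+7m+19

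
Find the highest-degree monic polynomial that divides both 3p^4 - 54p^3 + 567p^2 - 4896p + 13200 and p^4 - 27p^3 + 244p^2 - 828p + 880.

Euclidean algorithm in ℚ[p]:
  3p^4 - 54p^3 + 567p^2 - 4896p + 13200 = (3)(p^4 - 27p^3 + 244p^2 - 828p + 880) + (27p^3 - 165p^2 - 2412p + 10560)
  p^4 - 27p^3 + 244p^2 - 828p + 880 = ((1/27)p - 188/243)(27p^3 - 165p^2 - 2412p + 10560) + ((16660/81)p^2 - (83300/27)p + 733040/81)
  27p^3 - 165p^2 - 2412p + 10560 = ((2187/16660)p + 972/833)((16660/81)p^2 - (83300/27)p + 733040/81) + (0)
Last nonzero remainder: (16660/81)p^2 - (83300/27)p + 733040/81. Dividing through by 16660/81 gives the monic gcd p^2 - 15p + 44.

p^2 - 15p + 44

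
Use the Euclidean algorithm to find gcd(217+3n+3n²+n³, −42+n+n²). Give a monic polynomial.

By polynomial division,
  n³+3n²+3n+217 = (n+2)(n²+n−42) + (43n+301)
  n²+n−42 = ((1/43)n−6/43)(43n+301) + (0)
Last nonzero remainder: 43n+301. Dividing through by 43 gives the monic gcd n+7.

7+n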